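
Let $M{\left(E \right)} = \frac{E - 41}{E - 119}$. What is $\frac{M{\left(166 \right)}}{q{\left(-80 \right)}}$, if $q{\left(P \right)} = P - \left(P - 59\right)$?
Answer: $\frac{125}{2773} \approx 0.045078$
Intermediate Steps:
$q{\left(P \right)} = 59$ ($q{\left(P \right)} = P - \left(-59 + P\right) = 59$)
$M{\left(E \right)} = \frac{-41 + E}{-119 + E}$
$\frac{M{\left(166 \right)}}{q{\left(-80 \right)}} = \frac{\frac{1}{-119 + 166} \left(-41 + 166\right)}{59} = \frac{1}{47} \cdot 125 \cdot \frac{1}{59} = \frac{125}{47} \cdot \frac{1}{59} = \frac{125}{2773}$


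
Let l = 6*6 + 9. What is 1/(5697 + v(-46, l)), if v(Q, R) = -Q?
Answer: 1/5743 ≈ 0.00017412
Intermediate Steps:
l = 45 (l = 36 + 9 = 45)
1/(5697 + v(-46, l)) = 1/(5697 - 1*(-46)) = 1/(5697 + 46) = 1/5743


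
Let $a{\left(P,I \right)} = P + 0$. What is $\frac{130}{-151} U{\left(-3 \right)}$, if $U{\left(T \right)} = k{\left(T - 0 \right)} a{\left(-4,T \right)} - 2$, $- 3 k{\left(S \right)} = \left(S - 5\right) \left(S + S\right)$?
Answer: $- \frac{8060}{151} \approx -53.378$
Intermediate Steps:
$a{\left(P,I \right)} = P$
$k{\left(S \right)} = - \frac{2 S \left(-5 + S\right)}{3}$ ($k{\left(S \right)} = - \frac{\left(S - 5\right) \left(S + S\right)}{3} = - \frac{\left(-5 + S\right) 2 S}{3} = - \frac{2 S \left(-5 + S\right)}{3}$)
$U{\left(T \right)} = -2 - \frac{8 T \left(5 - T\right)}{3}$ ($U{\left(T \right)} = \frac{2 \left(T - 0\right) \left(5 - \left(T - 0\right)\right)}{3} \left(-4\right) - 2 = \frac{2 \left(T + 0\right) \left(5 - \left(T + 0\right)\right)}{3} \left(-4\right) - 2 = \frac{2 T \left(5 - T\right)}{3} \left(-4\right) - 2 = - \frac{8 T \left(5 - T\right)}{3} - 2 = -2 - \frac{8 T \left(5 - T\right)}{3}$)
$\frac{130}{-151} U{\left(-3 \right)} = \frac{130}{-151} \left(-2 + \frac{8}{3} \left(-3\right) \left(-5 - 3\right)\right) = 130 \left(- \frac{1}{151}\right) \left(-2 + \frac{8}{3} \left(-3\right) \left(-8\right)\right) = - \frac{130 \left(-2 + 64\right)}{151} = \left(- \frac{130}{151}\right) 62 = - \frac{8060}{151}$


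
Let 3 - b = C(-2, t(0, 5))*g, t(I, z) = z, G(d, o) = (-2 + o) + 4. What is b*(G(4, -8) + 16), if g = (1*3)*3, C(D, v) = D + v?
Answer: -240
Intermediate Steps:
G(d, o) = 2 + o
g = 9 (g = 3*3 = 9)
b = -24 (b = 3 - (-2 + 5)*9 = 3 - 3*9 = 3 - 1*27 = 3 - 27 = -24)
b*(G(4, -8) + 16) = -24*((2 - 8) + 16) = -24*(-6 + 16) = -24*10 = -240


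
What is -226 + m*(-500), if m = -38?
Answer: 18774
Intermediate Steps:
-226 + m*(-500) = -226 - 38*(-500) = -226 + 19000 = 18774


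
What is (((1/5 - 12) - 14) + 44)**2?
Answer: 8281/25 ≈ 331.24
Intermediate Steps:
(((1/5 - 12) - 14) + 44)**2 = ((-59/5 - 14) + 44)**2 = (-129/5 + 44)**2 = (91/5)**2 = 8281/25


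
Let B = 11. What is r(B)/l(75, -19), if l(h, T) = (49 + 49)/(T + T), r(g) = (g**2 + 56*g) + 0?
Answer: -14003/49 ≈ -285.78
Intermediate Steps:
r(g) = g**2 + 56*g
l(h, T) = 49/T (l(h, T) = 98/((2*T)) = 98*(1/(2*T)) = 49/T)
r(B)/l(75, -19) = (11*(56 + 11))/((49/(-19))) = (11*67)/((49*(-1/19))) = 737/(-49/19) = 737*(-19/49) = -14003/49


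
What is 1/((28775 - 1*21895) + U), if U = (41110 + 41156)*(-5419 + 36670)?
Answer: 1/2570901646 ≈ 3.8897e-10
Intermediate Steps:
U = 2570894766 (U = 82266*31251 = 2570894766)
1/((28775 - 1*21895) + U) = 1/((28775 - 1*21895) + 2570894766) = 1/((28775 - 21895) + 2570894766) = 1/(6880 + 2570894766) = 1/2570901646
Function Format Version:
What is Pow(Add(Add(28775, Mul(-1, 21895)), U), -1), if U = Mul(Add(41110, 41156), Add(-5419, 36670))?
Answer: Rational(1, 2570901646) ≈ 3.8897e-10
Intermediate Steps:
U = 2570894766 (U = Mul(82266, 31251) = 2570894766)
Pow(Add(Add(28775, Mul(-1, 21895)), U), -1) = Pow(Add(Add(28775, Mul(-1, 21895)), 2570894766), -1) = Pow(Add(Add(28775, -21895), 2570894766), -1) = Pow(Add(6880, 2570894766), -1) = Pow(2570901646, -1) = Rational(1, 2570901646)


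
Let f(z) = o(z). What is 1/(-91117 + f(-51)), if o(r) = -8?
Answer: -1/91125 ≈ -1.0974e-5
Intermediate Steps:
f(z) = -8
1/(-91117 + f(-51)) = 1/(-91117 - 8) = 1/(-91125) = -1/91125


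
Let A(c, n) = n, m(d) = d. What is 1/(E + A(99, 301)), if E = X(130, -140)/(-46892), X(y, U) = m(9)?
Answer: 46892/14114483 ≈ 0.0033223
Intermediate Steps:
X(y, U) = 9
E = -9/46892 (E = 9/(-46892) = 9*(-1/46892) = -9/46892 ≈ -0.00019193)
1/(E + A(99, 301)) = 1/(-9/46892 + 301) = 1/(14114483/46892) = 46892/14114483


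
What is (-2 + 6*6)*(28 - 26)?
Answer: 68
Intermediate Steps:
(-2 + 6*6)*(28 - 26) = (-2 + 36)*2 = 34*2 = 68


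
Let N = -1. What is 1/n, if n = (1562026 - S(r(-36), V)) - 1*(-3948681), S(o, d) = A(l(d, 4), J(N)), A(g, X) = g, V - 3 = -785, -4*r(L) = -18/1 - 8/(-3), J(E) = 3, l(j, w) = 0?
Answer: 1/5510707 ≈ 1.8146e-7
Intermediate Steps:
r(L) = 23/6 (r(L) = -(-18/1 - 8/(-3))/4 = -(-18*1 - 8*(-⅓))/4 = -(-18 + 8/3)/4 = -¼*(-46/3) = 23/6)
V = -782 (V = 3 - 785 = -782)
S(o, d) = 0
n = 5510707 (n = (1562026 - 1*0) - 1*(-3948681) = (1562026 + 0) + 3948681 = 1562026 + 3948681 = 5510707)
1/n = 1/5510707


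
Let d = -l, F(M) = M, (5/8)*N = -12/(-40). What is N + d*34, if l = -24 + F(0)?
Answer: 20412/25 ≈ 816.48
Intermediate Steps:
N = 12/25 (N = 8*(-12/(-40))/5 = 8*(-12*(-1/40))/5 = (8/5)*(3/10) = 12/25 ≈ 0.48000)
l = -24 (l = -24 + 0 = -24)
d = 24 (d = -1*(-24) = 24)
N + d*34 = 12/25 + 24*34 = 12/25 + 816 = 20412/25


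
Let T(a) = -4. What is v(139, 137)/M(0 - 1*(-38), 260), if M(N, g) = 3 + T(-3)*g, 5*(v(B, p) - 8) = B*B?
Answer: -19361/5185 ≈ -3.7340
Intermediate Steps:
v(B, p) = 8 + B²/5 (v(B, p) = 8 + (B*B)/5 = 8 + B²/5)
M(N, g) = 3 - 4*g
v(139, 137)/M(0 - 1*(-38), 260) = (8 + (⅕)*139²)/(3 - 4*260) = (8 + (⅕)*19321)/(3 - 1040) = (8 + 19321/5)/(-1037) = (19361/5)*(-1/1037) = -19361/5185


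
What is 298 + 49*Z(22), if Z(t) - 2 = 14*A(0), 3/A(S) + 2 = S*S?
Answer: -633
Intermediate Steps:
A(S) = 3/(-2 + S²) (A(S) = 3/(-2 + S*S) = 3/(-2 + S²))
Z(t) = -19 (Z(t) = 2 + 14*(3/(-2 + 0²)) = 2 + 14*(3/(-2 + 0)) = 2 + 14*(3/(-2)) = 2 + 14*(3*(-½)) = 2 + 14*(-3/2) = 2 - 21 = -19)
298 + 49*Z(22) = 298 + 49*(-19) = 298 - 931 = -633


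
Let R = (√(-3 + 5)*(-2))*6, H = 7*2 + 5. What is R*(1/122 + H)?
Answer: -13914*√2/61 ≈ -322.58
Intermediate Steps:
H = 19 (H = 14 + 5 = 19)
R = -12*√2 (R = (√2*(-2))*6 = -2*√2*6 = -12*√2 ≈ -16.971)
R*(1/122 + H) = (-12*√2)*(1/122 + 19) = -12*√2*(2319/122) = -13914*√2/61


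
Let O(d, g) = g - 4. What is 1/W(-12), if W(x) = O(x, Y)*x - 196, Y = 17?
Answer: -1/352 ≈ -0.0028409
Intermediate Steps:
O(d, g) = -4 + g
W(x) = -196 + 13*x (W(x) = (-4 + 17)*x - 196 = 13*x - 196 = -196 + 13*x)
1/W(-12) = 1/(-196 + 13*(-12)) = 1/(-196 - 156) = 1/(-352) = -1/352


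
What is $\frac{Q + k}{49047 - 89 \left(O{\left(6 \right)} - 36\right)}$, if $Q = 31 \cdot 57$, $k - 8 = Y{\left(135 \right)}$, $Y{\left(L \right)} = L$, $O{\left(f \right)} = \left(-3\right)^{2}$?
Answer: $\frac{191}{5145} \approx 0.037123$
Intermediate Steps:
$O{\left(f \right)} = 9$
$k = 143$ ($k = 8 + 135 = 143$)
$Q = 1767$
$\frac{Q + k}{49047 - 89 \left(O{\left(6 \right)} - 36\right)} = \frac{1767 + 143}{49047 - 89 \left(9 - 36\right)} = \frac{1910}{49047 - -2403} = \frac{1910}{49047 + 2403} = \frac{1910}{51450} = 1910 \cdot \frac{1}{51450} = \frac{191}{5145}$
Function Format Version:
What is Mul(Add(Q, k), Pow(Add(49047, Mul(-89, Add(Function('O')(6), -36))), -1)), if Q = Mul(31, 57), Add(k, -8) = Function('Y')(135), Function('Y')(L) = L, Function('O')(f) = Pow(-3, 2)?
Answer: Rational(191, 5145) ≈ 0.037123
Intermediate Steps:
Function('O')(f) = 9
k = 143 (k = Add(8, 135) = 143)
Q = 1767
Mul(Add(Q, k), Pow(Add(49047, Mul(-89, Add(Function('O')(6), -36))), -1)) = Mul(Add(1767, 143), Pow(Add(49047, Mul(-89, Add(9, -36))), -1)) = Mul(1910, Pow(Add(49047, Mul(-89, -27)), -1)) = Mul(1910, Pow(Add(49047, 2403), -1)) = Mul(1910, Pow(51450, -1)) = Mul(1910, Rational(1, 51450)) = Rational(191, 5145)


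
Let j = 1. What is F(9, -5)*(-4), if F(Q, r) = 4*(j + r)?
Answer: 64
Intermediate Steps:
F(Q, r) = 4 + 4*r (F(Q, r) = 4*(1 + r) = 4 + 4*r)
F(9, -5)*(-4) = (4 + 4*(-5))*(-4) = (4 - 20)*(-4) = -16*(-4) = 64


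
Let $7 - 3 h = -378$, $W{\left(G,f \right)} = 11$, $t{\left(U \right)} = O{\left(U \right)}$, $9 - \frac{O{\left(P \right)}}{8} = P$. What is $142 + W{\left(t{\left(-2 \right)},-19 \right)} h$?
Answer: $\frac{4661}{3} \approx 1553.7$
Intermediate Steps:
$O{\left(P \right)} = 72 - 8 P$
$t{\left(U \right)} = 72 - 8 U$
$h = \frac{385}{3}$ ($h = \frac{7}{3} - -126 = \frac{7}{3} + 126 = \frac{385}{3} \approx 128.33$)
$142 + W{\left(t{\left(-2 \right)},-19 \right)} h = 142 + 11 \cdot \frac{385}{3} = 142 + \frac{4235}{3} = \frac{4661}{3}$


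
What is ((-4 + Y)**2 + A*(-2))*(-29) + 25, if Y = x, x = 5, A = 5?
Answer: 286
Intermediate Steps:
Y = 5
((-4 + Y)**2 + A*(-2))*(-29) + 25 = ((-4 + 5)**2 + 5*(-2))*(-29) + 25 = (1**2 - 10)*(-29) + 25 = (1 - 10)*(-29) + 25 = -9*(-29) + 25 = 261 + 25 = 286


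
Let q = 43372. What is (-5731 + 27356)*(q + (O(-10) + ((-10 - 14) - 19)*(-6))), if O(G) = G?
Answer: 943282500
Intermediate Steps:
(-5731 + 27356)*(q + (O(-10) + ((-10 - 14) - 19)*(-6))) = (-5731 + 27356)*(43372 + (-10 + ((-10 - 14) - 19)*(-6))) = 21625*(43372 + (-10 + (-24 - 19)*(-6))) = 21625*(43372 + (-10 - 43*(-6))) = 21625*(43372 + (-10 + 258)) = 21625*(43372 + 248) = 21625*43620 = 943282500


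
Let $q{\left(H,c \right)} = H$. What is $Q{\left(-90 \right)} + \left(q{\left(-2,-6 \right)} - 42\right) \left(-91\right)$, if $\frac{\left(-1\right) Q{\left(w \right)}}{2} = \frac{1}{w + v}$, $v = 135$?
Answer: $\frac{180178}{45} \approx 4004.0$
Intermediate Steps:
$Q{\left(w \right)} = - \frac{2}{135 + w}$ ($Q{\left(w \right)} = - \frac{2}{w + 135} = - \frac{2}{135 + w}$)
$Q{\left(-90 \right)} + \left(q{\left(-2,-6 \right)} - 42\right) \left(-91\right) = - \frac{2}{135 - 90} + \left(-2 - 42\right) \left(-91\right) = - \frac{2}{45} - -4004 = \left(-2\right) \frac{1}{45} + 4004 = - \frac{2}{45} + 4004 = \frac{180178}{45}$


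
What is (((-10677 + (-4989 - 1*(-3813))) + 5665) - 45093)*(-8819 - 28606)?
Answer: 1919191425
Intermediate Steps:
(((-10677 + (-4989 - 1*(-3813))) + 5665) - 45093)*(-8819 - 28606) = (((-10677 + (-4989 + 3813)) + 5665) - 45093)*(-37425) = (((-10677 - 1176) + 5665) - 45093)*(-37425) = ((-11853 + 5665) - 45093)*(-37425) = (-6188 - 45093)*(-37425) = -51281*(-37425) = 1919191425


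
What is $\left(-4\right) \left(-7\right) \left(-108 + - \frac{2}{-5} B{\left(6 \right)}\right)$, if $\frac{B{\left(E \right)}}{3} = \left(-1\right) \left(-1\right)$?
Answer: $- \frac{14952}{5} \approx -2990.4$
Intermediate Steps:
$B{\left(E \right)} = 3$ ($B{\left(E \right)} = 3 \left(\left(-1\right) \left(-1\right)\right) = 3 \cdot 1 = 3$)
$\left(-4\right) \left(-7\right) \left(-108 + - \frac{2}{-5} B{\left(6 \right)}\right) = \left(-4\right) \left(-7\right) \left(-108 + - \frac{2}{-5} \cdot 3\right) = 28 \left(-108 + \left(-2\right) \left(- \frac{1}{5}\right) 3\right) = 28 \left(-108 + \frac{2}{5} \cdot 3\right) = 28 \left(-108 + \frac{6}{5}\right) = 28 \left(- \frac{534}{5}\right) = - \frac{14952}{5}$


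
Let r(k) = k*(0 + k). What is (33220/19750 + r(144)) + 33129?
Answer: 106386697/1975 ≈ 53867.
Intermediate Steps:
r(k) = k² (r(k) = k*k = k²)
(33220/19750 + r(144)) + 33129 = (33220/19750 + 144²) + 33129 = (33220*(1/19750) + 20736) + 33129 = (3322/1975 + 20736) + 33129 = 40956922/1975 + 33129 = 106386697/1975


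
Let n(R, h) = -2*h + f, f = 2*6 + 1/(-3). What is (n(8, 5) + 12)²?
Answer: 1681/9 ≈ 186.78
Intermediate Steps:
f = 35/3 (f = 12 - ⅓ = 35/3 ≈ 11.667)
n(R, h) = 35/3 - 2*h (n(R, h) = -2*h + 35/3 = 35/3 - 2*h)
(n(8, 5) + 12)² = ((35/3 - 2*5) + 12)² = ((35/3 - 10) + 12)² = (5/3 + 12)² = (41/3)² = 1681/9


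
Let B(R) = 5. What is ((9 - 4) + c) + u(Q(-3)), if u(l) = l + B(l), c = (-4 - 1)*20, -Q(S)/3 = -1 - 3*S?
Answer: -114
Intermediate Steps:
Q(S) = 3 + 9*S (Q(S) = -3*(-1 - 3*S) = 3 + 9*S)
c = -100 (c = -5*20 = -100)
u(l) = 5 + l (u(l) = l + 5 = 5 + l)
((9 - 4) + c) + u(Q(-3)) = ((9 - 4) - 100) + (5 + (3 + 9*(-3))) = (5 - 100) + (5 + (3 - 27)) = -95 + (5 - 24) = -95 - 19 = -114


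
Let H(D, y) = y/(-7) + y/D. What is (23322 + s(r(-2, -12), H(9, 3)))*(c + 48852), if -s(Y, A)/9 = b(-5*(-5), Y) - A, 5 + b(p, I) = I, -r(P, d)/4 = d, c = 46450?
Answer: 15299687778/7 ≈ 2.1857e+9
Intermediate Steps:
r(P, d) = -4*d
H(D, y) = -y/7 + y/D (H(D, y) = y*(-1/7) + y/D = -y/7 + y/D)
b(p, I) = -5 + I
s(Y, A) = 45 - 9*Y + 9*A (s(Y, A) = -9*((-5 + Y) - A) = -9*(-5 + Y - A) = 45 - 9*Y + 9*A)
(23322 + s(r(-2, -12), H(9, 3)))*(c + 48852) = (23322 + (45 - (-36)*(-12) + 9*(-1/7*3 + 3/9)))*(46450 + 48852) = (23322 + (45 - 9*48 + 9*(-3/7 + 3*(1/9))))*95302 = (23322 + (45 - 432 + 9*(-3/7 + 1/3)))*95302 = (23322 + (45 - 432 + 9*(-2/21)))*95302 = (23322 + (45 - 432 - 6/7))*95302 = (23322 - 2715/7)*95302 = (160539/7)*95302 = 15299687778/7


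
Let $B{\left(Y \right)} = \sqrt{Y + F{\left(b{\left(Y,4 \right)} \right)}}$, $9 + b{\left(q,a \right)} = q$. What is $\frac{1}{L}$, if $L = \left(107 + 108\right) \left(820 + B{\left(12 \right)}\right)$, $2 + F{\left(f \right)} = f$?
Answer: $\frac{164}{28912641} - \frac{\sqrt{13}}{144563205} \approx 5.6473 \cdot 10^{-6}$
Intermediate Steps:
$b{\left(q,a \right)} = -9 + q$
$F{\left(f \right)} = -2 + f$
$B{\left(Y \right)} = \sqrt{-11 + 2 Y}$ ($B{\left(Y \right)} = \sqrt{Y + \left(-2 + \left(-9 + Y\right)\right)} = \sqrt{Y + \left(-11 + Y\right)} = \sqrt{-11 + 2 Y}$)
$L = 176300 + 215 \sqrt{13}$ ($L = \left(107 + 108\right) \left(820 + \sqrt{-11 + 2 \cdot 12}\right) = 215 \left(820 + \sqrt{-11 + 24}\right) = 215 \left(820 + \sqrt{13}\right) = 176300 + 215 \sqrt{13} \approx 1.7708 \cdot 10^{5}$)
$\frac{1}{L} = \frac{1}{176300 + 215 \sqrt{13}}$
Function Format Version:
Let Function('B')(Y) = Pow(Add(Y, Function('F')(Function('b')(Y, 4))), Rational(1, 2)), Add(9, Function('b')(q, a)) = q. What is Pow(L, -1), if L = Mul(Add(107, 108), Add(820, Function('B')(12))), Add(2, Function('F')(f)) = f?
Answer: Add(Rational(164, 28912641), Mul(Rational(-1, 144563205), Pow(13, Rational(1, 2)))) ≈ 5.6473e-6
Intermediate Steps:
Function('b')(q, a) = Add(-9, q)
Function('F')(f) = Add(-2, f)
Function('B')(Y) = Pow(Add(-11, Mul(2, Y)), Rational(1, 2)) (Function('B')(Y) = Pow(Add(Y, Add(-2, Add(-9, Y))), Rational(1, 2)) = Pow(Add(Y, Add(-11, Y)), Rational(1, 2)) = Pow(Add(-11, Mul(2, Y)), Rational(1, 2)))
L = Add(176300, Mul(215, Pow(13, Rational(1, 2)))) (L = Mul(Add(107, 108), Add(820, Pow(Add(-11, Mul(2, 12)), Rational(1, 2)))) = Mul(215, Add(820, Pow(Add(-11, 24), Rational(1, 2)))) = Mul(215, Add(820, Pow(13, Rational(1, 2)))) = Add(176300, Mul(215, Pow(13, Rational(1, 2)))) ≈ 1.7708e+5)
Pow(L, -1) = Pow(Add(176300, Mul(215, Pow(13, Rational(1, 2)))), -1)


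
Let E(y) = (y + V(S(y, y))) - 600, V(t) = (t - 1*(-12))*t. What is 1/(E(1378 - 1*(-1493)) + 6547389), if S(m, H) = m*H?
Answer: 1/67941236116233 ≈ 1.4719e-14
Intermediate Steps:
S(m, H) = H*m
V(t) = t*(12 + t) (V(t) = (t + 12)*t = (12 + t)*t = t*(12 + t))
E(y) = -600 + y + y²*(12 + y²) (E(y) = (y + (y*y)*(12 + y*y)) - 600 = (y + y²*(12 + y²)) - 600 = -600 + y + y²*(12 + y²))
1/(E(1378 - 1*(-1493)) + 6547389) = 1/((-600 + (1378 - 1*(-1493)) + (1378 - 1*(-1493))²*(12 + (1378 - 1*(-1493))²)) + 6547389) = 1/((-600 + (1378 + 1493) + (1378 + 1493)²*(12 + (1378 + 1493)²)) + 6547389) = 1/((-600 + 2871 + 2871²*(12 + 2871²)) + 6547389) = 1/((-600 + 2871 + 8242641*(12 + 8242641)) + 6547389) = 1/((-600 + 2871 + 8242641*8242653) + 6547389) = 1/((-600 + 2871 + 67941229566573) + 6547389) = 1/(67941229568844 + 6547389) = 1/67941236116233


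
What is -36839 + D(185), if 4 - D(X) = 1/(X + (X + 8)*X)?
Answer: -1322008151/35890 ≈ -36835.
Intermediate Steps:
D(X) = 4 - 1/(X + X*(8 + X)) (D(X) = 4 - 1/(X + (X + 8)*X) = 4 - 1/(X + (8 + X)*X) = 4 - 1/(X + X*(8 + X)))
-36839 + D(185) = -36839 + (-1 + 4*185² + 36*185)/(185*(9 + 185)) = -36839 + (1/185)*(-1 + 4*34225 + 6660)/194 = -36839 + (1/185)*(1/194)*(-1 + 136900 + 6660) = -36839 + (1/185)*(1/194)*143559 = -36839 + 143559/35890 = -1322008151/35890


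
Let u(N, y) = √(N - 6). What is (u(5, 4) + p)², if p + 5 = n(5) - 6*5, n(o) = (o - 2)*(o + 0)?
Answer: (-20 + I)² ≈ 399.0 - 40.0*I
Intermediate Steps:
n(o) = o*(-2 + o) (n(o) = (-2 + o)*o = o*(-2 + o))
p = -20 (p = -5 + (5*(-2 + 5) - 6*5) = -5 + (5*3 - 30) = -5 + (15 - 30) = -5 - 15 = -20)
u(N, y) = √(-6 + N)
(u(5, 4) + p)² = (√(-6 + 5) - 20)² = (√(-1) - 20)² = (I - 20)² = (-20 + I)²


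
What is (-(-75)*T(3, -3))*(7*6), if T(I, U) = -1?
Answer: -3150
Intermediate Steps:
(-(-75)*T(3, -3))*(7*6) = (-(-75)*(-1))*(7*6) = -15*5*42 = -75*42 = -3150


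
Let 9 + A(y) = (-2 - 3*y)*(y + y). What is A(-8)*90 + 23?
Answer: -32467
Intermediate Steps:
A(y) = -9 + 2*y*(-2 - 3*y) (A(y) = -9 + (-2 - 3*y)*(y + y) = -9 + (-2 - 3*y)*(2*y) = -9 + 2*y*(-2 - 3*y))
A(-8)*90 + 23 = (-9 - 6*(-8)**2 - 4*(-8))*90 + 23 = (-9 - 6*64 + 32)*90 + 23 = (-9 - 384 + 32)*90 + 23 = -361*90 + 23 = -32490 + 23 = -32467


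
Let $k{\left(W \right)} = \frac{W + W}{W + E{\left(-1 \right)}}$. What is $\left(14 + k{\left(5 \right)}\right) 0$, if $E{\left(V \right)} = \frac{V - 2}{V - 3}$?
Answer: $0$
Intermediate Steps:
$E{\left(V \right)} = \frac{-2 + V}{-3 + V}$
$k{\left(W \right)} = \frac{2 W}{\frac{3}{4} + W}$ ($k{\left(W \right)} = \frac{W + W}{W + \frac{-2 - 1}{-3 - 1}} = \frac{2 W}{W + \frac{1}{-4} \left(-3\right)} = \frac{2 W}{W - - \frac{3}{4}} = \frac{2 W}{W + \frac{3}{4}} = \frac{2 W}{\frac{3}{4} + W}$)
$\left(14 + k{\left(5 \right)}\right) 0 = \left(14 + 8 \cdot 5 \frac{1}{3 + 4 \cdot 5}\right) 0 = \left(14 + 8 \cdot 5 \frac{1}{3 + 20}\right) 0 = \left(14 + 8 \cdot 5 \cdot \frac{1}{23}\right) 0 = \left(14 + \frac{40}{23}\right) 0 = \frac{362}{23} \cdot 0 = 0$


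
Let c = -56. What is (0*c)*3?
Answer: 0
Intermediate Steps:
(0*c)*3 = (0*(-56))*3 = 0*3 = 0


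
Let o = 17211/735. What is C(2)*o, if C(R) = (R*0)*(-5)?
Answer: 0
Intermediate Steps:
C(R) = 0 (C(R) = 0*(-5) = 0)
o = 5737/245 (o = 17211*(1/735) = 5737/245 ≈ 23.416)
C(2)*o = 0*(5737/245) = 0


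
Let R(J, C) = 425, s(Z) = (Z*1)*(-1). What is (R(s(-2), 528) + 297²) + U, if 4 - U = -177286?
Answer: 265924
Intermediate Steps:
s(Z) = -Z (s(Z) = Z*(-1) = -Z)
U = 177290 (U = 4 - 1*(-177286) = 4 + 177286 = 177290)
(R(s(-2), 528) + 297²) + U = (425 + 297²) + 177290 = (425 + 88209) + 177290 = 88634 + 177290 = 265924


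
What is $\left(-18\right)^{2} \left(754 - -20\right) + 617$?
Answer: $251393$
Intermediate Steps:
$\left(-18\right)^{2} \left(754 - -20\right) + 617 = 324 \left(754 + 20\right) + 617 = 324 \cdot 774 + 617 = 250776 + 617 = 251393$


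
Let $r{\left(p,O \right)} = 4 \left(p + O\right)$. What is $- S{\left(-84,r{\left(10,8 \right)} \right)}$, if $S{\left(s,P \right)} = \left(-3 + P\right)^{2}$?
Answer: $-4761$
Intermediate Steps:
$r{\left(p,O \right)} = 4 O + 4 p$ ($r{\left(p,O \right)} = 4 \left(O + p\right) = 4 O + 4 p$)
$- S{\left(-84,r{\left(10,8 \right)} \right)} = - \left(-3 + \left(4 \cdot 8 + 4 \cdot 10\right)\right)^{2} = - \left(-3 + \left(32 + 40\right)\right)^{2} = - \left(-3 + 72\right)^{2} = - 69^{2} = \left(-1\right) 4761 = -4761$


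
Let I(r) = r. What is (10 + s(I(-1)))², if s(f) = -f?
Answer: 121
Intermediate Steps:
(10 + s(I(-1)))² = (10 - 1*(-1))² = (10 + 1)² = 11² = 121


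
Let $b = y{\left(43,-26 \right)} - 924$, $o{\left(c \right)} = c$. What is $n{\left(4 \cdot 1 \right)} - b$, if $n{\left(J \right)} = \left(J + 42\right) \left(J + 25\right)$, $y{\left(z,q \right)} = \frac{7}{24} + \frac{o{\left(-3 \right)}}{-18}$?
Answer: $\frac{54181}{24} \approx 2257.5$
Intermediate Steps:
$y{\left(z,q \right)} = \frac{11}{24}$ ($y{\left(z,q \right)} = \frac{7}{24} - \frac{3}{-18} = 7 \cdot \frac{1}{24} - - \frac{1}{6} = \frac{7}{24} + \frac{1}{6} = \frac{11}{24}$)
$n{\left(J \right)} = \left(25 + J\right) \left(42 + J\right)$ ($n{\left(J \right)} = \left(42 + J\right) \left(25 + J\right) = \left(25 + J\right) \left(42 + J\right)$)
$b = - \frac{22165}{24}$ ($b = \frac{11}{24} - 924 = - \frac{22165}{24} \approx -923.54$)
$n{\left(4 \cdot 1 \right)} - b = \left(1050 + \left(4 \cdot 1\right)^{2} + 67 \cdot 4 \cdot 1\right) - - \frac{22165}{24} = \left(1050 + 4^{2} + 67 \cdot 4\right) + \frac{22165}{24} = \left(1050 + 16 + 268\right) + \frac{22165}{24} = 1334 + \frac{22165}{24} = \frac{54181}{24}$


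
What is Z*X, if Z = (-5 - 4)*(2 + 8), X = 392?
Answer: -35280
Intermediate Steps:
Z = -90 (Z = -9*10 = -90)
Z*X = -90*392 = -35280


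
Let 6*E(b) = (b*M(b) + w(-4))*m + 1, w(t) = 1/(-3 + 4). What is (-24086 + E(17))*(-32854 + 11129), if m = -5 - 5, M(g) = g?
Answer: 3202590875/6 ≈ 5.3377e+8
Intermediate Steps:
w(t) = 1 (w(t) = 1/1 = 1)
m = -10
E(b) = -3/2 - 5*b²/3 (E(b) = ((b*b + 1)*(-10) + 1)/6 = ((b² + 1)*(-10) + 1)/6 = ((1 + b²)*(-10) + 1)/6 = ((-10 - 10*b²) + 1)/6 = (-9 - 10*b²)/6 = -3/2 - 5*b²/3)
(-24086 + E(17))*(-32854 + 11129) = (-24086 + (-3/2 - 5/3*17²))*(-32854 + 11129) = (-24086 + (-3/2 - 5/3*289))*(-21725) = (-24086 + (-3/2 - 1445/3))*(-21725) = (-24086 - 2899/6)*(-21725) = -147415/6*(-21725) = 3202590875/6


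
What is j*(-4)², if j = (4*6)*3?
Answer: 1152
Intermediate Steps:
j = 72 (j = 24*3 = 72)
j*(-4)² = 72*(-4)² = 72*16 = 1152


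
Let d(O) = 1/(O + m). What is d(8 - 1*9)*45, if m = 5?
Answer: 45/4 ≈ 11.250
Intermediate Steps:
d(O) = 1/(5 + O) (d(O) = 1/(O + 5) = 1/(5 + O))
d(8 - 1*9)*45 = 45/(5 + (8 - 1*9)) = 45/(5 + (8 - 9)) = 45/(5 - 1) = 45/4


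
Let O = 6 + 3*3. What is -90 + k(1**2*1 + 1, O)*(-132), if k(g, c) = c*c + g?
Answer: -30054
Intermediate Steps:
O = 15 (O = 6 + 9 = 15)
k(g, c) = g + c**2 (k(g, c) = c**2 + g = g + c**2)
-90 + k(1**2*1 + 1, O)*(-132) = -90 + ((1**2*1 + 1) + 15**2)*(-132) = -90 + ((1*1 + 1) + 225)*(-132) = -90 + ((1 + 1) + 225)*(-132) = -90 + (2 + 225)*(-132) = -90 + 227*(-132) = -90 - 29964 = -30054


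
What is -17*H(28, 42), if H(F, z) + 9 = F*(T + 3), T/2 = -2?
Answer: 629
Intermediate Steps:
T = -4 (T = 2*(-2) = -4)
H(F, z) = -9 - F (H(F, z) = -9 + F*(-4 + 3) = -9 + F*(-1) = -9 - F)
-17*H(28, 42) = -17*(-9 - 1*28) = -17*(-9 - 28) = -17*(-37) = 629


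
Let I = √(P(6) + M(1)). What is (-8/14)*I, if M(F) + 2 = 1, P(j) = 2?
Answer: -4/7 ≈ -0.57143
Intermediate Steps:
M(F) = -1 (M(F) = -2 + 1 = -1)
I = 1 (I = √(2 - 1) = √1 = 1)
(-8/14)*I = -8/14*1 = -8*1/14*1 = -4/7*1 = -4/7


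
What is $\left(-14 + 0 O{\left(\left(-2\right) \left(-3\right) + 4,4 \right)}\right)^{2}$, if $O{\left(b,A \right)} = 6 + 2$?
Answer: $196$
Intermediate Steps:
$O{\left(b,A \right)} = 8$
$\left(-14 + 0 O{\left(\left(-2\right) \left(-3\right) + 4,4 \right)}\right)^{2} = \left(-14 + 0 \cdot 8\right)^{2} = \left(-14 + 0\right)^{2} = \left(-14\right)^{2} = 196$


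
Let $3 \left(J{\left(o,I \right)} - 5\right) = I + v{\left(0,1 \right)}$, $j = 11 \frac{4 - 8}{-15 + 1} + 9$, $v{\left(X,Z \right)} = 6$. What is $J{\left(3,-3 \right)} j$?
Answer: $\frac{510}{7} \approx 72.857$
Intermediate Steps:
$j = \frac{85}{7}$ ($j = 11 \left(- \frac{4}{-14}\right) + 9 = 11 \left(\left(-4\right) \left(- \frac{1}{14}\right)\right) + 9 = 11 \cdot \frac{2}{7} + 9 = \frac{22}{7} + 9 = \frac{85}{7} \approx 12.143$)
$J{\left(o,I \right)} = 7 + \frac{I}{3}$ ($J{\left(o,I \right)} = 5 + \frac{I + 6}{3} = 5 + \frac{6 + I}{3} = 5 + \left(2 + \frac{I}{3}\right) = 7 + \frac{I}{3}$)
$J{\left(3,-3 \right)} j = \left(7 + \frac{1}{3} \left(-3\right)\right) \frac{85}{7} = \left(7 - 1\right) \frac{85}{7} = 6 \cdot \frac{85}{7} = \frac{510}{7}$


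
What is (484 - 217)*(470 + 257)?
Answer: 194109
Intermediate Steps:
(484 - 217)*(470 + 257) = 267*727 = 194109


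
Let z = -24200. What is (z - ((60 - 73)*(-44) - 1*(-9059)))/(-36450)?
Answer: 1253/1350 ≈ 0.92815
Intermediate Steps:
(z - ((60 - 73)*(-44) - 1*(-9059)))/(-36450) = (-24200 - ((60 - 73)*(-44) - 1*(-9059)))/(-36450) = (-24200 - (-13*(-44) + 9059))*(-1/36450) = (-24200 - (572 + 9059))*(-1/36450) = (-24200 - 1*9631)*(-1/36450) = (-24200 - 9631)*(-1/36450) = -33831*(-1/36450) = 1253/1350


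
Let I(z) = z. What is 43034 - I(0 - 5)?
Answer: 43039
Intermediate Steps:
43034 - I(0 - 5) = 43034 - (0 - 5) = 43034 - 1*(-5) = 43034 + 5 = 43039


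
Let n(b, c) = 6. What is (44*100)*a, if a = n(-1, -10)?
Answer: 26400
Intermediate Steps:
a = 6
(44*100)*a = (44*100)*6 = 4400*6 = 26400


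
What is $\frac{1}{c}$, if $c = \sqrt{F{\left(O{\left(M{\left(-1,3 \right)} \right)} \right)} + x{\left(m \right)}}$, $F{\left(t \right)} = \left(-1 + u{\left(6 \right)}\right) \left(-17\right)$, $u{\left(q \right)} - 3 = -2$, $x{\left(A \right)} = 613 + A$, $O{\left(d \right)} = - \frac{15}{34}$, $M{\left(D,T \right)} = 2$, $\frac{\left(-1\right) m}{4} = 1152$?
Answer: $- \frac{i \sqrt{3995}}{3995} \approx - 0.015821 i$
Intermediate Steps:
$m = -4608$ ($m = \left(-4\right) 1152 = -4608$)
$O{\left(d \right)} = - \frac{15}{34}$ ($O{\left(d \right)} = \left(-15\right) \frac{1}{34} = - \frac{15}{34}$)
$u{\left(q \right)} = 1$ ($u{\left(q \right)} = 3 - 2 = 1$)
$F{\left(t \right)} = 0$ ($F{\left(t \right)} = \left(-1 + 1\right) \left(-17\right) = 0 \left(-17\right) = 0$)
$c = i \sqrt{3995}$ ($c = \sqrt{0 + \left(613 - 4608\right)} = \sqrt{0 - 3995} = \sqrt{-3995} = i \sqrt{3995} \approx 63.206 i$)
$\frac{1}{c} = \frac{1}{i \sqrt{3995}} = - \frac{i \sqrt{3995}}{3995}$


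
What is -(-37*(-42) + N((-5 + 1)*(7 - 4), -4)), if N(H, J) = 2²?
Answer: -1558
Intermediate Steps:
N(H, J) = 4
-(-37*(-42) + N((-5 + 1)*(7 - 4), -4)) = -(-37*(-42) + 4) = -(1554 + 4) = -1*1558 = -1558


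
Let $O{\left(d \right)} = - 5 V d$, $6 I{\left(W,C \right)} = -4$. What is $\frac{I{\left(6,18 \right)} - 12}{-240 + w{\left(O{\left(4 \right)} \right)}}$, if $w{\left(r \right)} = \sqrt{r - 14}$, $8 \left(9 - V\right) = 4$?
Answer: $\frac{380}{7223} + \frac{19 i \sqrt{46}}{43338} \approx 0.05261 + 0.0029735 i$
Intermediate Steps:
$V = \frac{17}{2}$ ($V = 9 - \frac{1}{2} = \frac{17}{2} \approx 8.5$)
$I{\left(W,C \right)} = - \frac{2}{3}$ ($I{\left(W,C \right)} = \frac{1}{6} \left(-4\right) = - \frac{2}{3}$)
$O{\left(d \right)} = - \frac{85 d}{2}$ ($O{\left(d \right)} = \left(-5\right) \frac{17}{2} d = - \frac{85 d}{2}$)
$w{\left(r \right)} = \sqrt{-14 + r}$
$\frac{I{\left(6,18 \right)} - 12}{-240 + w{\left(O{\left(4 \right)} \right)}} = \frac{- \frac{2}{3} - 12}{-240 + \sqrt{-14 - 170}} = - \frac{38}{3 \left(-240 + \sqrt{-14 - 170}\right)} = - \frac{38}{3 \left(-240 + \sqrt{-184}\right)} = - \frac{38}{3 \left(-240 + 2 i \sqrt{46}\right)}$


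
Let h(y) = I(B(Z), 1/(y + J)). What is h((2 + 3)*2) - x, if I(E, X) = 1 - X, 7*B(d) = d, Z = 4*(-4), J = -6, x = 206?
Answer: -821/4 ≈ -205.25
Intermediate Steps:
Z = -16
B(d) = d/7
h(y) = 1 - 1/(-6 + y) (h(y) = 1 - 1/(y - 6) = 1 - 1/(-6 + y))
h((2 + 3)*2) - x = (-7 + (2 + 3)*2)/(-6 + (2 + 3)*2) - 1*206 = (-7 + 5*2)/(-6 + 5*2) - 206 = (-7 + 10)/(-6 + 10) - 206 = 3/4 - 206 = (¼)*3 - 206 = ¾ - 206 = -821/4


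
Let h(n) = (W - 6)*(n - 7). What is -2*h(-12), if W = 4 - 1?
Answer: -114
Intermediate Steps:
W = 3
h(n) = 21 - 3*n (h(n) = (3 - 6)*(n - 7) = -3*(-7 + n) = 21 - 3*n)
-2*h(-12) = -2*(21 - 3*(-12)) = -2*(21 + 36) = -2*57 = -114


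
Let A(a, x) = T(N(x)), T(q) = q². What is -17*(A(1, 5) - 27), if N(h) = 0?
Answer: 459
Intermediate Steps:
A(a, x) = 0 (A(a, x) = 0² = 0)
-17*(A(1, 5) - 27) = -17*(0 - 27) = -17*(-27) = 459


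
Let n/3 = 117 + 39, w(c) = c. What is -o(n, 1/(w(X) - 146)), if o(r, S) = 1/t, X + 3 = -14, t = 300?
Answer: -1/300 ≈ -0.0033333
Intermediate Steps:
X = -17 (X = -3 - 14 = -17)
n = 468 (n = 3*(117 + 39) = 3*156 = 468)
o(r, S) = 1/300
-o(n, 1/(w(X) - 146)) = -1*1/300 = -1/300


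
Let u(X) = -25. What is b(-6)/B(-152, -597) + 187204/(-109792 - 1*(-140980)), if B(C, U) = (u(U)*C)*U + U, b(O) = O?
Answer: 3933360577/655293667 ≈ 6.0024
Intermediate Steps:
B(C, U) = U - 25*C*U (B(C, U) = (-25*C)*U + U = -25*C*U + U = U - 25*C*U)
b(-6)/B(-152, -597) + 187204/(-109792 - 1*(-140980)) = -6*(-1/(597*(1 - 25*(-152)))) + 187204/(-109792 - 1*(-140980)) = -6*(-1/(597*(1 + 3800))) + 187204/(-109792 + 140980) = -6/((-597*3801)) + 187204/31188 = -6/(-2269197) + 187204*(1/31188) = -6*(-1/2269197) + 46801/7797 = 2/756399 + 46801/7797 = 3933360577/655293667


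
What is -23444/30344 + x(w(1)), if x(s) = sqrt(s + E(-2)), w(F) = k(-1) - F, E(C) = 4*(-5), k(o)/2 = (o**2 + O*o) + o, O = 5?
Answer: -5861/7586 + I*sqrt(31) ≈ -0.77261 + 5.5678*I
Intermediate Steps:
k(o) = 2*o**2 + 12*o (k(o) = 2*((o**2 + 5*o) + o) = 2*(o**2 + 6*o) = 2*o**2 + 12*o)
E(C) = -20
w(F) = -10 - F (w(F) = 2*(-1)*(6 - 1) - F = 2*(-1)*5 - F = -10 - F)
x(s) = sqrt(-20 + s) (x(s) = sqrt(s - 20) = sqrt(-20 + s))
-23444/30344 + x(w(1)) = -23444/30344 + sqrt(-20 + (-10 - 1*1)) = -23444*1/30344 + sqrt(-20 + (-10 - 1)) = -5861/7586 + sqrt(-20 - 11) = -5861/7586 + sqrt(-31) = -5861/7586 + I*sqrt(31)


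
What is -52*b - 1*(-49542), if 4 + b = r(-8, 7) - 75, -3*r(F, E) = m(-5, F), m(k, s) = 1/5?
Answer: 804802/15 ≈ 53653.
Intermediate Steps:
m(k, s) = ⅕
r(F, E) = -1/15 (r(F, E) = -⅓*⅕ = -1/15)
b = -1186/15 (b = -4 + (-1/15 - 75) = -4 - 1126/15 = -1186/15 ≈ -79.067)
-52*b - 1*(-49542) = -52*(-1186/15) - 1*(-49542) = 61672/15 + 49542 = 804802/15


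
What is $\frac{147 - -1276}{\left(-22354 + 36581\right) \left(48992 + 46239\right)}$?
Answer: $\frac{1423}{1354851437} \approx 1.0503 \cdot 10^{-6}$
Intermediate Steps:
$\frac{147 - -1276}{\left(-22354 + 36581\right) \left(48992 + 46239\right)} = \frac{147 + 1276}{14227 \cdot 95231} = \frac{1423}{1354851437}$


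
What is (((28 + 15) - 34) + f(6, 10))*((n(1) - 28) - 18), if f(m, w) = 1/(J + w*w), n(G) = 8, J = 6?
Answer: -18145/53 ≈ -342.36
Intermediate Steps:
f(m, w) = 1/(6 + w**2) (f(m, w) = 1/(6 + w*w) = 1/(6 + w**2))
(((28 + 15) - 34) + f(6, 10))*((n(1) - 28) - 18) = (((28 + 15) - 34) + 1/(6 + 10**2))*((8 - 28) - 18) = ((43 - 34) + 1/(6 + 100))*(-20 - 18) = (9 + 1/106)*(-38) = (955/106)*(-38) = -18145/53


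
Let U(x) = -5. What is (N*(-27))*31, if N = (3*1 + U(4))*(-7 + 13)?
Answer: 10044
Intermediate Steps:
N = -12 (N = (3*1 - 5)*(-7 + 13) = (3 - 5)*6 = -2*6 = -12)
(N*(-27))*31 = -12*(-27)*31 = 324*31 = 10044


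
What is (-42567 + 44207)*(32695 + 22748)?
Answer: 90926520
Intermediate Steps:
(-42567 + 44207)*(32695 + 22748) = 1640*55443 = 90926520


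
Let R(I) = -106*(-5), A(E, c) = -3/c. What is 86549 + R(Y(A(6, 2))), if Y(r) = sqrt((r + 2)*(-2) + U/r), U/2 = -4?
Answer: 87079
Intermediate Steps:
U = -8 (U = 2*(-4) = -8)
Y(r) = sqrt(-4 - 8/r - 2*r) (Y(r) = sqrt((r + 2)*(-2) - 8/r) = sqrt((2 + r)*(-2) - 8/r) = sqrt((-4 - 2*r) - 8/r) = sqrt(-4 - 8/r - 2*r))
R(I) = 530
86549 + R(Y(A(6, 2))) = 86549 + 530 = 87079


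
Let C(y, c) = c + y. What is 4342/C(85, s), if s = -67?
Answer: 2171/9 ≈ 241.22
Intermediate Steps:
4342/C(85, s) = 4342/(-67 + 85) = 4342/18 = 4342*(1/18) = 2171/9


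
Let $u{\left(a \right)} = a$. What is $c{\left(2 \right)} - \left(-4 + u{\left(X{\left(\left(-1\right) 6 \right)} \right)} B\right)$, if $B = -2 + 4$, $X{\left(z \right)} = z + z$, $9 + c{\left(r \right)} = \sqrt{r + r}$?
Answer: $21$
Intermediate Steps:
$c{\left(r \right)} = -9 + \sqrt{2} \sqrt{r}$ ($c{\left(r \right)} = -9 + \sqrt{r + r} = -9 + \sqrt{2 r} = -9 + \sqrt{2} \sqrt{r}$)
$X{\left(z \right)} = 2 z$
$B = 2$
$c{\left(2 \right)} - \left(-4 + u{\left(X{\left(\left(-1\right) 6 \right)} \right)} B\right) = \left(-9 + \sqrt{2} \sqrt{2}\right) - \left(-4 + 2 \left(\left(-1\right) 6\right) 2\right) = \left(-9 + 2\right) - \left(-4 + 2 \left(-6\right) 2\right) = -7 - \left(-4 - 24\right) = -7 - -28 = -7 + 28 = 21$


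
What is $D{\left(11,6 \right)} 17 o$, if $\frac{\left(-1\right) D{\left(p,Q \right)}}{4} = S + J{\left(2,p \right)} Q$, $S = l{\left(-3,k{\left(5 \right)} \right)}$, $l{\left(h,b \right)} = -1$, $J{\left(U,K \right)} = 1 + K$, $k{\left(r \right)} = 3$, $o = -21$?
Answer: $101388$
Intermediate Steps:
$S = -1$
$D{\left(p,Q \right)} = 4 - 4 Q \left(1 + p\right)$ ($D{\left(p,Q \right)} = - 4 \left(-1 + \left(1 + p\right) Q\right) = - 4 \left(-1 + Q \left(1 + p\right)\right) = 4 - 4 Q \left(1 + p\right)$)
$D{\left(11,6 \right)} 17 o = \left(4 - 24 \left(1 + 11\right)\right) 17 \left(-21\right) = \left(4 - 24 \cdot 12\right) 17 \left(-21\right) = \left(4 - 288\right) 17 \left(-21\right) = \left(-284\right) 17 \left(-21\right) = \left(-4828\right) \left(-21\right) = 101388$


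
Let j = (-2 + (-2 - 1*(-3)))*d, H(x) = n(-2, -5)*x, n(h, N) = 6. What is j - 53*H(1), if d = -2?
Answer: -316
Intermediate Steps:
H(x) = 6*x
j = 2 (j = (-2 + (-2 - 1*(-3)))*(-2) = (-2 + (-2 + 3))*(-2) = (-2 + 1)*(-2) = -1*(-2) = 2)
j - 53*H(1) = 2 - 318 = -316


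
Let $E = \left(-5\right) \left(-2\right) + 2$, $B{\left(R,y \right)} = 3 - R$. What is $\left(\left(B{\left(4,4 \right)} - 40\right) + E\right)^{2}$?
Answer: $841$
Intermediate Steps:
$E = 12$ ($E = 10 + 2 = 12$)
$\left(\left(B{\left(4,4 \right)} - 40\right) + E\right)^{2} = \left(\left(\left(3 - 4\right) - 40\right) + 12\right)^{2} = \left(\left(-1 - 40\right) + 12\right)^{2} = \left(-41 + 12\right)^{2} = \left(-29\right)^{2} = 841$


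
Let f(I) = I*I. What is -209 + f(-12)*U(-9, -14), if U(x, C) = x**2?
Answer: 11455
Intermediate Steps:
f(I) = I**2
-209 + f(-12)*U(-9, -14) = -209 + (-12)**2*(-9)**2 = -209 + 144*81 = -209 + 11664 = 11455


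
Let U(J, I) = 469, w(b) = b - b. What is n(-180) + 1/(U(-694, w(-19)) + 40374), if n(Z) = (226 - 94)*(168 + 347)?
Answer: 2776507141/40843 ≈ 67980.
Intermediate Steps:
w(b) = 0
n(Z) = 67980 (n(Z) = 132*515 = 67980)
n(-180) + 1/(U(-694, w(-19)) + 40374) = 67980 + 1/(469 + 40374) = 67980 + 1/40843 = 2776507141/40843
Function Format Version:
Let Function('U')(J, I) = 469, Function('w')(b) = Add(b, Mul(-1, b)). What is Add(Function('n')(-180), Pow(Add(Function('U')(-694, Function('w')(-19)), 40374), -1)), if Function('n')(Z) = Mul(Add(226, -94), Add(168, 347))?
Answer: Rational(2776507141, 40843) ≈ 67980.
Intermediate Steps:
Function('w')(b) = 0
Function('n')(Z) = 67980 (Function('n')(Z) = Mul(132, 515) = 67980)
Add(Function('n')(-180), Pow(Add(Function('U')(-694, Function('w')(-19)), 40374), -1)) = Add(67980, Pow(Add(469, 40374), -1)) = Add(67980, Pow(40843, -1)) = Add(67980, Rational(1, 40843)) = Rational(2776507141, 40843)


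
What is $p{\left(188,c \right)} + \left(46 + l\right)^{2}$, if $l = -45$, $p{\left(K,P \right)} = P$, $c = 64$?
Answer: $65$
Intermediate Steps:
$p{\left(188,c \right)} + \left(46 + l\right)^{2} = 64 + \left(46 - 45\right)^{2} = 64 + 1^{2} = 64 + 1 = 65$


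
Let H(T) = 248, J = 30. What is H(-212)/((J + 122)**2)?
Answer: 31/2888 ≈ 0.010734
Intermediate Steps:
H(-212)/((J + 122)**2) = 248/((30 + 122)**2) = 248/(152**2) = 248/23104 = 248*(1/23104) = 31/2888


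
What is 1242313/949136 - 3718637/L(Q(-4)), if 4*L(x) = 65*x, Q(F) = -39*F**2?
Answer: 68117101951/185081520 ≈ 368.04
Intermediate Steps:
L(x) = 65*x/4 (L(x) = (65*x)/4 = 65*x/4)
1242313/949136 - 3718637/L(Q(-4)) = 1242313/949136 - 3718637/(65*(-39*(-4)**2)/4) = 1242313*(1/949136) - 3718637/(65*(-39*16)/4) = 1242313/949136 - 3718637/((65/4)*(-624)) = 1242313/949136 - 3718637/(-10140) = 1242313/949136 - 3718637*(-1/10140) = 1242313/949136 + 286049/780 = 68117101951/185081520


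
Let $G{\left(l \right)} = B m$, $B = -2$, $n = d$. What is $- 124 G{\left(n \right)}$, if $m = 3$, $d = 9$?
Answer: $744$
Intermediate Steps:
$n = 9$
$G{\left(l \right)} = -6$ ($G{\left(l \right)} = \left(-2\right) 3 = -6$)
$- 124 G{\left(n \right)} = \left(-124\right) \left(-6\right) = 744$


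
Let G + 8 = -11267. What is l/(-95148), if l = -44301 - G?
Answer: 16513/47574 ≈ 0.34710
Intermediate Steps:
G = -11275 (G = -8 - 11267 = -11275)
l = -33026 (l = -44301 - 1*(-11275) = -44301 + 11275 = -33026)
l/(-95148) = -33026/(-95148) = -33026*(-1/95148) = 16513/47574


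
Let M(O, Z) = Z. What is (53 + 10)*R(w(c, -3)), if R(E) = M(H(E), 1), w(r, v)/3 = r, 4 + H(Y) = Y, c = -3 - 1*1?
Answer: 63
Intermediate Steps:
c = -4 (c = -3 - 1 = -4)
H(Y) = -4 + Y
w(r, v) = 3*r
R(E) = 1
(53 + 10)*R(w(c, -3)) = (53 + 10)*1 = 63*1 = 63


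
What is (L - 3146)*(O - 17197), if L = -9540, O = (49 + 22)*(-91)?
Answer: 300125388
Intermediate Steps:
O = -6461 (O = 71*(-91) = -6461)
(L - 3146)*(O - 17197) = (-9540 - 3146)*(-6461 - 17197) = -12686*(-23658) = 300125388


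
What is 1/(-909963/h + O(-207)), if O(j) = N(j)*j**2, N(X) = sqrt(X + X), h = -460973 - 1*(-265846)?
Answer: 19728705589/3215688322305943922175 - 60424304706723*I*sqrt(46)/357298702478438213575 ≈ 6.1351e-12 - 1.147e-6*I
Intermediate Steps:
h = -195127 (h = -460973 + 265846 = -195127)
N(X) = sqrt(2)*sqrt(X) (N(X) = sqrt(2*X) = sqrt(2)*sqrt(X))
O(j) = sqrt(2)*j**(5/2) (O(j) = (sqrt(2)*sqrt(j))*j**2 = sqrt(2)*j**(5/2))
1/(-909963/h + O(-207)) = 1/(-909963/(-195127) + sqrt(2)*(-207)**(5/2)) = 1/(-909963*(-1/195127) + sqrt(2)*(128547*I*sqrt(23))) = 1/(909963/195127 + 128547*I*sqrt(46))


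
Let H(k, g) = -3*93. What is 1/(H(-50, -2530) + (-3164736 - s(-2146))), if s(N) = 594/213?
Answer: -71/224716263 ≈ -3.1595e-7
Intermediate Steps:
s(N) = 198/71 (s(N) = 594*(1/213) = 198/71)
H(k, g) = -279
1/(H(-50, -2530) + (-3164736 - s(-2146))) = 1/(-279 + (-3164736 - 1*198/71)) = 1/(-279 + (-3164736 - 198/71)) = 1/(-279 - 224696454/71) = 1/(-224716263/71) = -71/224716263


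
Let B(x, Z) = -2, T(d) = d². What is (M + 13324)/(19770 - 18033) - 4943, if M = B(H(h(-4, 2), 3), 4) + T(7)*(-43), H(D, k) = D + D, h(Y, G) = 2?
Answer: -8574776/1737 ≈ -4936.5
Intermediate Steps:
H(D, k) = 2*D
M = -2109 (M = -2 + 7²*(-43) = -2 + 49*(-43) = -2 - 2107 = -2109)
(M + 13324)/(19770 - 18033) - 4943 = (-2109 + 13324)/(19770 - 18033) - 4943 = 11215/1737 - 4943 = -8574776/1737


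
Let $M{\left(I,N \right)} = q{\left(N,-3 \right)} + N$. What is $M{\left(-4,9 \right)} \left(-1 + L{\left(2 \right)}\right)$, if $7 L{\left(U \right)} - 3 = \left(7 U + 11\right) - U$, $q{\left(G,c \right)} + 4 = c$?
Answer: $\frac{38}{7} \approx 5.4286$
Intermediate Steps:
$q{\left(G,c \right)} = -4 + c$
$M{\left(I,N \right)} = -7 + N$ ($M{\left(I,N \right)} = \left(-4 - 3\right) + N = -7 + N$)
$L{\left(U \right)} = 2 + \frac{6 U}{7}$ ($L{\left(U \right)} = \frac{3}{7} + \frac{\left(7 U + 11\right) - U}{7} = \frac{3}{7} + \frac{\left(11 + 7 U\right) - U}{7} = \frac{3}{7} + \frac{11 + 6 U}{7} = \frac{3}{7} + \left(\frac{11}{7} + \frac{6 U}{7}\right) = 2 + \frac{6 U}{7}$)
$M{\left(-4,9 \right)} \left(-1 + L{\left(2 \right)}\right) = \left(-7 + 9\right) \left(-1 + \left(2 + \frac{6}{7} \cdot 2\right)\right) = 2 \left(-1 + \left(2 + \frac{12}{7}\right)\right) = 2 \left(-1 + \frac{26}{7}\right) = 2 \cdot \frac{19}{7} = \frac{38}{7}$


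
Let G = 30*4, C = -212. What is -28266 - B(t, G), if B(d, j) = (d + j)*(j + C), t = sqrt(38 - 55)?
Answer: -17226 + 92*I*sqrt(17) ≈ -17226.0 + 379.33*I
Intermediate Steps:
t = I*sqrt(17) (t = sqrt(-17) = I*sqrt(17) ≈ 4.1231*I)
G = 120
B(d, j) = (-212 + j)*(d + j) (B(d, j) = (d + j)*(j - 212) = (d + j)*(-212 + j) = (-212 + j)*(d + j))
-28266 - B(t, G) = -28266 - (120**2 - 212*I*sqrt(17) - 212*120 + (I*sqrt(17))*120) = -28266 - (14400 - 212*I*sqrt(17) - 25440 + 120*I*sqrt(17)) = -28266 - (-11040 - 92*I*sqrt(17)) = -28266 + (11040 + 92*I*sqrt(17)) = -17226 + 92*I*sqrt(17)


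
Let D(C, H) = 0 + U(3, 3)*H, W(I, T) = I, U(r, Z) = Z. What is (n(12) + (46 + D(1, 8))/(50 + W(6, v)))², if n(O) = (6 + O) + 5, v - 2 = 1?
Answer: 9409/16 ≈ 588.06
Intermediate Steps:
v = 3 (v = 2 + 1 = 3)
n(O) = 11 + O
D(C, H) = 3*H (D(C, H) = 0 + 3*H = 3*H)
(n(12) + (46 + D(1, 8))/(50 + W(6, v)))² = ((11 + 12) + (46 + 3*8)/(50 + 6))² = (23 + (46 + 24)/56)² = (23 + 70*(1/56))² = (23 + 5/4)² = (97/4)² = 9409/16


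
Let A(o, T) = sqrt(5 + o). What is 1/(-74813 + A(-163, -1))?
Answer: -947/70847913 - I*sqrt(158)/5596985127 ≈ -1.3367e-5 - 2.2458e-9*I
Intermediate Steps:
1/(-74813 + A(-163, -1)) = 1/(-74813 + sqrt(5 - 163)) = 1/(-74813 + sqrt(-158)) = 1/(-74813 + I*sqrt(158))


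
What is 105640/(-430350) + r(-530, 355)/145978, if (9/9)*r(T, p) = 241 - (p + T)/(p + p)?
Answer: -11447662951/46950904140 ≈ -0.24382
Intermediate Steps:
r(T, p) = 241 - (T + p)/(2*p) (r(T, p) = 241 - (p + T)/(p + p) = 241 - (T + p)/(2*p))
105640/(-430350) + r(-530, 355)/145978 = 105640/(-430350) + ((½)*(-1*(-530) + 481*355)/355)/145978 = 105640*(-1/430350) + ((½)*(1/355)*(530 + 170755))*(1/145978) = -556/2265 + ((½)*(1/355)*171285)*(1/145978) = -556/2265 + (34257/142)*(1/145978) = -556/2265 + 34257/20728876 = -11447662951/46950904140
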